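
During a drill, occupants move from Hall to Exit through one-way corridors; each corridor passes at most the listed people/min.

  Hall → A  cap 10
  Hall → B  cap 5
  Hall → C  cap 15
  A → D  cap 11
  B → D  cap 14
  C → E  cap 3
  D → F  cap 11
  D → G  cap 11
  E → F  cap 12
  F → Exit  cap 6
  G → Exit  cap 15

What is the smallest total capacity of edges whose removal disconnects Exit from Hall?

17

Augment Hall→A→D→F→Exit: bottleneck 6, flow now 6.
Augment Hall→A→D→G→Exit: bottleneck 4, flow now 10.
Augment Hall→B→D→G→Exit: bottleneck 5, flow now 15.
Augment Hall→C→E→F→D→G→Exit: bottleneck 2, flow now 17. (uses reverse residual edge)
No augmenting path remains; maximum flow = 17.
By max-flow min-cut, the minimum cut capacity equals the max flow.
In the residual graph, reachable from Hall: {Hall, A, B, C, D, E, F}.
Min-cut edges: D→G (11), F→Exit (6); capacity 11 + 6 = 17.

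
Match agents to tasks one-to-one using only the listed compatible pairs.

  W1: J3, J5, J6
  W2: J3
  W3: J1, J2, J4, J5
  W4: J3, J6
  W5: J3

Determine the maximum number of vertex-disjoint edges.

Unit-capacity flow: source→left, listed edges, right→sink; max matching = max flow.
Augmenting path W1→J3 (+1); matched 1.
Augmenting path W3→J1 (+1); matched 2.
Augmenting path W4→J6 (+1); matched 3.
Augmenting path W2→J3→W1→J5 (+1); matched 4.
No augmenting path remains; maximum matching = 4.
König certificate: {W1, W3, W4, J3} is a vertex cover of size 4 (every listed pair touches it), so no matching can be larger.

4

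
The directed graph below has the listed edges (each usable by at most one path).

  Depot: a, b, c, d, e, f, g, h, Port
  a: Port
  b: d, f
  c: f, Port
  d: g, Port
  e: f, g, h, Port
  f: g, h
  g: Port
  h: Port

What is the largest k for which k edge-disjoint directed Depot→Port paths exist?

Assign every edge capacity 1; by Menger, the answer equals the max flow.
Path Depot→Port (+1); total 1.
Path Depot→a→Port (+1); total 2.
Path Depot→c→Port (+1); total 3.
Path Depot→d→Port (+1); total 4.
Path Depot→e→Port (+1); total 5.
Path Depot→g→Port (+1); total 6.
Path Depot→h→Port (+1); total 7.
No residual Depot→Port path; max flow = 7.
Certifying cut of size 7: {Depot→Port, Depot→a, Depot→c, Depot→e, d→Port, g→Port, h→Port}.

7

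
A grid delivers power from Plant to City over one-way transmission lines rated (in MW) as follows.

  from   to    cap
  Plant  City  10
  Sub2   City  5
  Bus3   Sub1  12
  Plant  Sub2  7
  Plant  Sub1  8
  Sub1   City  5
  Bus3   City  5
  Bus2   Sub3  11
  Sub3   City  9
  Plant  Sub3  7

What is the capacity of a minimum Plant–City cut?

Augment Plant→City: bottleneck 10, flow now 10.
Augment Plant→Sub2→City: bottleneck 5, flow now 15.
Augment Plant→Sub3→City: bottleneck 7, flow now 22.
Augment Plant→Sub1→City: bottleneck 5, flow now 27.
No augmenting path remains; maximum flow = 27.
By max-flow min-cut, the minimum cut capacity equals the max flow.
In the residual graph, reachable from Plant: {Plant, Sub2, Sub1}.
Min-cut edges: Plant→Sub3 (7), Plant→City (10), Sub2→City (5), Sub1→City (5); capacity 7 + 10 + 5 + 5 = 27.

27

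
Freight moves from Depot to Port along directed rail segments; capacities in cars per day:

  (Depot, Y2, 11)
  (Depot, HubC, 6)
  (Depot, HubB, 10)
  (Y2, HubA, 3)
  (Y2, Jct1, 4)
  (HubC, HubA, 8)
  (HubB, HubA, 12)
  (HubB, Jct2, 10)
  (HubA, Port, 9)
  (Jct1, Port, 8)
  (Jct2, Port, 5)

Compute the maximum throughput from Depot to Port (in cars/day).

18

Augment Depot→Y2→HubA→Port: bottleneck 3, flow now 3.
Augment Depot→Y2→Jct1→Port: bottleneck 4, flow now 7.
Augment Depot→HubC→HubA→Port: bottleneck 6, flow now 13.
Augment Depot→HubB→Jct2→Port: bottleneck 5, flow now 18.
No augmenting path remains; maximum flow = 18.
In the residual graph, reachable from Depot: {Depot, Y2, HubC, HubB, HubA, Jct2}.
Min-cut edges: Y2→Jct1 (4), HubA→Port (9), Jct2→Port (5); capacity 4 + 9 + 5 = 18.
This cut is saturated, so no flow can exceed 18.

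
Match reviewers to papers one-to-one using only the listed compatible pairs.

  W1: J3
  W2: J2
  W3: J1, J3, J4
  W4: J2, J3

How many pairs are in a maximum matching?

3

Unit-capacity flow: source→left, listed edges, right→sink; max matching = max flow.
Augmenting path W1→J3 (+1); matched 1.
Augmenting path W2→J2 (+1); matched 2.
Augmenting path W3→J1 (+1); matched 3.
No augmenting path remains; maximum matching = 3.
König certificate: {W3, J2, J3} is a vertex cover of size 3 (every listed pair touches it), so no matching can be larger.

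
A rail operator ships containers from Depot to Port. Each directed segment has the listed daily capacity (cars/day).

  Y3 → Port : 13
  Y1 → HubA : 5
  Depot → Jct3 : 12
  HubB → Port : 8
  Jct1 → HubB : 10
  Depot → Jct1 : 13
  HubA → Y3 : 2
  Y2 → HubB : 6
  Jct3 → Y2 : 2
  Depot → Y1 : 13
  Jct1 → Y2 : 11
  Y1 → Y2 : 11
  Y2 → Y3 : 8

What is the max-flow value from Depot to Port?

Augment Depot→Jct1→HubB→Port: bottleneck 8, flow now 8.
Augment Depot→Jct1→Y2→Y3→Port: bottleneck 5, flow now 13.
Augment Depot→Jct3→Y2→Y3→Port: bottleneck 2, flow now 15.
Augment Depot→Y1→Y2→Y3→Port: bottleneck 1, flow now 16.
Augment Depot→Y1→HubA→Y3→Port: bottleneck 2, flow now 18.
No augmenting path remains; maximum flow = 18.
In the residual graph, reachable from Depot: {Depot, Jct1, Jct3, Y1, Y2, HubA, HubB}.
Min-cut edges: Y2→Y3 (8), HubA→Y3 (2), HubB→Port (8); capacity 8 + 2 + 8 = 18.
This cut is saturated, so no flow can exceed 18.

18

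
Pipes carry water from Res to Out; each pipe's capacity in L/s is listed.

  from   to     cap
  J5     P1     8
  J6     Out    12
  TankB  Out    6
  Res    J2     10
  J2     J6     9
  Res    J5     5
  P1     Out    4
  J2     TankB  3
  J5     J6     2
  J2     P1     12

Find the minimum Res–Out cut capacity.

15

Augment Res→J2→J6→Out: bottleneck 9, flow now 9.
Augment Res→J2→P1→Out: bottleneck 1, flow now 10.
Augment Res→J5→J6→Out: bottleneck 2, flow now 12.
Augment Res→J5→P1→Out: bottleneck 3, flow now 15.
No augmenting path remains; maximum flow = 15.
By max-flow min-cut, the minimum cut capacity equals the max flow.
In the residual graph, reachable from Res: {Res}.
Min-cut edges: Res→J2 (10), Res→J5 (5); capacity 10 + 5 = 15.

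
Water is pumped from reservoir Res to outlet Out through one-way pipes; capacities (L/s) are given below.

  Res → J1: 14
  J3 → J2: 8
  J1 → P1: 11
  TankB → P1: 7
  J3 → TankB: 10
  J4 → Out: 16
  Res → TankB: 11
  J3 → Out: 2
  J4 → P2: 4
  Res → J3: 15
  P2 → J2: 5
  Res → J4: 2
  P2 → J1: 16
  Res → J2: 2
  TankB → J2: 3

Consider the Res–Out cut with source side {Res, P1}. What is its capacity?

Edges leaving {Res, P1}: Res→J3 (15), Res→TankB (11), Res→J4 (2), Res→J2 (2), Res→J1 (14).
Cut capacity = 15 + 11 + 2 + 2 + 14 = 44.

44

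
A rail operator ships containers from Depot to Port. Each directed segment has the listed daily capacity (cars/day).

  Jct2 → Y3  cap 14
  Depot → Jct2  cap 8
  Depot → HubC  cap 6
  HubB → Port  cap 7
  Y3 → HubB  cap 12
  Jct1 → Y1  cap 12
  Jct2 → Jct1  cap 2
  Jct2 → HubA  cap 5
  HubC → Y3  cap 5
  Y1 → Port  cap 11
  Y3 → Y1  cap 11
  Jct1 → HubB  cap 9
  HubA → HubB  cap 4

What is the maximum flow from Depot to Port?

13

Augment Depot→Jct2→Jct1→HubB→Port: bottleneck 2, flow now 2.
Augment Depot→Jct2→Y3→HubB→Port: bottleneck 5, flow now 7.
Augment Depot→Jct2→Y3→Y1→Port: bottleneck 1, flow now 8.
Augment Depot→HubC→Y3→Y1→Port: bottleneck 5, flow now 13.
No augmenting path remains; maximum flow = 13.
In the residual graph, reachable from Depot: {Depot, HubC}.
Min-cut edges: Depot→Jct2 (8), HubC→Y3 (5); capacity 8 + 5 = 13.
This cut is saturated, so no flow can exceed 13.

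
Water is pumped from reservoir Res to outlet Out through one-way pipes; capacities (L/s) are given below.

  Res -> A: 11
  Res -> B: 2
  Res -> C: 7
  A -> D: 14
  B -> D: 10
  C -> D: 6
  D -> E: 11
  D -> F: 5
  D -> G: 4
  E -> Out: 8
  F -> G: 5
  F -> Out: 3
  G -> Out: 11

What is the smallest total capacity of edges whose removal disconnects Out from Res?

Augment Res→A→D→E→Out: bottleneck 8, flow now 8.
Augment Res→A→D→F→Out: bottleneck 3, flow now 11.
Augment Res→B→D→G→Out: bottleneck 2, flow now 13.
Augment Res→C→D→G→Out: bottleneck 2, flow now 15.
Augment Res→C→D→F→G→Out: bottleneck 2, flow now 17.
No augmenting path remains; maximum flow = 17.
By max-flow min-cut, the minimum cut capacity equals the max flow.
In the residual graph, reachable from Res: {Res, A, B, C, D, E}.
Min-cut edges: D→F (5), D→G (4), E→Out (8); capacity 5 + 4 + 8 = 17.

17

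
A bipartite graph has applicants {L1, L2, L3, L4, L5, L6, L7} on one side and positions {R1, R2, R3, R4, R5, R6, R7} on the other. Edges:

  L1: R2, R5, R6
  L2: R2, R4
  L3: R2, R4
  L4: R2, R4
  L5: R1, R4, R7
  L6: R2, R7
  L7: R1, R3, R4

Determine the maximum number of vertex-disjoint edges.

6

Unit-capacity flow: source→left, listed edges, right→sink; max matching = max flow.
Augmenting path L1→R2 (+1); matched 1.
Augmenting path L2→R4 (+1); matched 2.
Augmenting path L5→R1 (+1); matched 3.
Augmenting path L6→R7 (+1); matched 4.
Augmenting path L7→R3 (+1); matched 5.
Augmenting path L3→R2→L1→R5 (+1); matched 6.
No augmenting path remains; maximum matching = 6.
König certificate: {L1, L5, L6, L7, R2, R4} is a vertex cover of size 6 (every listed pair touches it), so no matching can be larger.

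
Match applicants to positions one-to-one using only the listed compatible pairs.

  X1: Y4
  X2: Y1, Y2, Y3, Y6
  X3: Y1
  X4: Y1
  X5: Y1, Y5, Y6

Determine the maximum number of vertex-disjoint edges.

Unit-capacity flow: source→left, listed edges, right→sink; max matching = max flow.
Augmenting path X1→Y4 (+1); matched 1.
Augmenting path X2→Y1 (+1); matched 2.
Augmenting path X5→Y5 (+1); matched 3.
Augmenting path X3→Y1→X2→Y2 (+1); matched 4.
No augmenting path remains; maximum matching = 4.
König certificate: {X1, X2, X5, Y1} is a vertex cover of size 4 (every listed pair touches it), so no matching can be larger.

4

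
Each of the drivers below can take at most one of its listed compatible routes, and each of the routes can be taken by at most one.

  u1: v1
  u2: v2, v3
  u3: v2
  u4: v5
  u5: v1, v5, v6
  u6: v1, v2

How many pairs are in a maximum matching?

5

Unit-capacity flow: source→left, listed edges, right→sink; max matching = max flow.
Augmenting path u1→v1 (+1); matched 1.
Augmenting path u2→v2 (+1); matched 2.
Augmenting path u4→v5 (+1); matched 3.
Augmenting path u5→v6 (+1); matched 4.
Augmenting path u3→v2→u2→v3 (+1); matched 5.
No augmenting path remains; maximum matching = 5.
König certificate: {u2, u4, u5, v1, v2} is a vertex cover of size 5 (every listed pair touches it), so no matching can be larger.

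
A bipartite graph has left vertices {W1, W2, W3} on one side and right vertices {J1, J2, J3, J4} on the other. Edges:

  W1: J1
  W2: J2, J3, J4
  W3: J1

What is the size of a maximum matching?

Unit-capacity flow: source→left, listed edges, right→sink; max matching = max flow.
Augmenting path W1→J1 (+1); matched 1.
Augmenting path W2→J2 (+1); matched 2.
No augmenting path remains; maximum matching = 2.
König certificate: {W2, J1} is a vertex cover of size 2 (every listed pair touches it), so no matching can be larger.

2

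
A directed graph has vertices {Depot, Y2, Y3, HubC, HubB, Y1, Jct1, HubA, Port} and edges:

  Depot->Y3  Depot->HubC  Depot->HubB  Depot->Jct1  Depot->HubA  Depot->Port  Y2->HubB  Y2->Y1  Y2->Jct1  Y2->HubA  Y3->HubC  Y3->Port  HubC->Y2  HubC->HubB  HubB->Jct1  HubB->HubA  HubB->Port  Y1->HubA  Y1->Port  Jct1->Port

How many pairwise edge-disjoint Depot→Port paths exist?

5

Assign every edge capacity 1; by Menger, the answer equals the max flow.
Path Depot→Port (+1); total 1.
Path Depot→Y3→Port (+1); total 2.
Path Depot→HubB→Port (+1); total 3.
Path Depot→Jct1→Port (+1); total 4.
Path Depot→HubC→Y2→Y1→Port (+1); total 5.
No residual Depot→Port path; max flow = 5.
Certifying cut of size 5: {Depot→HubB, Depot→HubC, Depot→Jct1, Depot→Port, Depot→Y3}.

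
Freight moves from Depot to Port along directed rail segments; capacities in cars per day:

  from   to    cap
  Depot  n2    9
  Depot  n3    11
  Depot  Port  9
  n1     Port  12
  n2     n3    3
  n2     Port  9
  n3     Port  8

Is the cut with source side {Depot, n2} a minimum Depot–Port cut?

No — its capacity is 32, but the minimum cut has capacity 26.

Given cut capacity: 11 + 9 + 3 + 9 = 32.
Augment Depot→Port: bottleneck 9, flow now 9.
Augment Depot→n2→Port: bottleneck 9, flow now 18.
Augment Depot→n3→Port: bottleneck 8, flow now 26.
No augmenting path remains; maximum flow = 26.
In the residual graph, reachable from Depot: {Depot, n3}.
Min-cut edges: Depot→n2 (9), Depot→Port (9), n3→Port (8); capacity 9 + 9 + 8 = 26.
Cut capacity 32 exceeds the max flow 26, so it is not minimum.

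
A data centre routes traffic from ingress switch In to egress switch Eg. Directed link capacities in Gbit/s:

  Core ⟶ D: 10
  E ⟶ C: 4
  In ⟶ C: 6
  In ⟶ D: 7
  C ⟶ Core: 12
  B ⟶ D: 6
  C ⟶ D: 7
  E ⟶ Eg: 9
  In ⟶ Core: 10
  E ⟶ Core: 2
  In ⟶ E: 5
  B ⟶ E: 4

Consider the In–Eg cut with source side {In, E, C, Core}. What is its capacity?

33

Edges leaving {In, E, C, Core}: In→D (7), E→Eg (9), C→D (7), Core→D (10).
Cut capacity = 7 + 9 + 7 + 10 = 33.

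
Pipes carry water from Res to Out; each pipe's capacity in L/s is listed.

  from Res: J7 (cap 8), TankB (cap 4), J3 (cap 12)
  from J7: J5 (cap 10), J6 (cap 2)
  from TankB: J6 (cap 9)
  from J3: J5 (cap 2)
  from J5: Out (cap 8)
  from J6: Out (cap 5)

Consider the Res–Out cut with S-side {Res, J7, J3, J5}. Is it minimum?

No — its capacity is 14, but the minimum cut has capacity 13.

Given cut capacity: 4 + 2 + 8 = 14.
Augment Res→J7→J5→Out: bottleneck 8, flow now 8.
Augment Res→TankB→J6→Out: bottleneck 4, flow now 12.
Augment Res→J3→J5→J7→J6→Out: bottleneck 1, flow now 13. (uses reverse residual edge)
No augmenting path remains; maximum flow = 13.
In the residual graph, reachable from Res: {Res, J7, TankB, J3, J5, J6}.
Min-cut edges: J5→Out (8), J6→Out (5); capacity 8 + 5 = 13.
Cut capacity 14 exceeds the max flow 13, so it is not minimum.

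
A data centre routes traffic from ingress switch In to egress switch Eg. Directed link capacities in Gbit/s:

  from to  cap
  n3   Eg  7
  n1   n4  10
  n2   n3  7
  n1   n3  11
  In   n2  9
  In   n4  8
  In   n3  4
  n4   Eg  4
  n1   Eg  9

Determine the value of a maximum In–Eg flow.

11

Augment In→n3→Eg: bottleneck 4, flow now 4.
Augment In→n4→Eg: bottleneck 4, flow now 8.
Augment In→n2→n3→Eg: bottleneck 3, flow now 11.
No augmenting path remains; maximum flow = 11.
In the residual graph, reachable from In: {In, n2, n3, n4}.
Min-cut edges: n3→Eg (7), n4→Eg (4); capacity 7 + 4 = 11.
This cut is saturated, so no flow can exceed 11.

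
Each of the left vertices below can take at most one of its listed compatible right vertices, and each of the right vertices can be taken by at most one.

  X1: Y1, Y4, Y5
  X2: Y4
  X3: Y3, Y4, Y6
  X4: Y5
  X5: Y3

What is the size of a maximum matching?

Unit-capacity flow: source→left, listed edges, right→sink; max matching = max flow.
Augmenting path X1→Y1 (+1); matched 1.
Augmenting path X2→Y4 (+1); matched 2.
Augmenting path X3→Y3 (+1); matched 3.
Augmenting path X4→Y5 (+1); matched 4.
Augmenting path X5→Y3→X3→Y6 (+1); matched 5.
No augmenting path remains; maximum matching = 5.
König certificate: {X1, X2, X3, X4, X5} is a vertex cover of size 5 (every listed pair touches it), so no matching can be larger.

5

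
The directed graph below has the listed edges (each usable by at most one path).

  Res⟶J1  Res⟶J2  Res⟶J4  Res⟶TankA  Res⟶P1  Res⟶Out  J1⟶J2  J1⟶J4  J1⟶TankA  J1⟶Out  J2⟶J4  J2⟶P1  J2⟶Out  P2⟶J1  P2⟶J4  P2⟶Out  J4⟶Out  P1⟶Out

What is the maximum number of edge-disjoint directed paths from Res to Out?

Assign every edge capacity 1; by Menger, the answer equals the max flow.
Path Res→Out (+1); total 1.
Path Res→J1→Out (+1); total 2.
Path Res→J2→Out (+1); total 3.
Path Res→J4→Out (+1); total 4.
Path Res→P1→Out (+1); total 5.
No residual Res→Out path; max flow = 5.
Certifying cut of size 5: {Res→J1, Res→J2, Res→J4, Res→Out, Res→P1}.

5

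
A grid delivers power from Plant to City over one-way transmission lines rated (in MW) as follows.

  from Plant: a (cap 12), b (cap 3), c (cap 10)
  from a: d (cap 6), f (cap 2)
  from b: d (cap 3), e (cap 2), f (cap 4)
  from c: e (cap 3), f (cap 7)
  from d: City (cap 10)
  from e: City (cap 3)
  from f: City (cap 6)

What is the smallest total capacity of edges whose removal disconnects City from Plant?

18

Augment Plant→a→d→City: bottleneck 6, flow now 6.
Augment Plant→a→f→City: bottleneck 2, flow now 8.
Augment Plant→b→d→City: bottleneck 3, flow now 11.
Augment Plant→c→e→City: bottleneck 3, flow now 14.
Augment Plant→c→f→City: bottleneck 4, flow now 18.
No augmenting path remains; maximum flow = 18.
By max-flow min-cut, the minimum cut capacity equals the max flow.
In the residual graph, reachable from Plant: {Plant, a, c, f}.
Min-cut edges: Plant→b (3), a→d (6), c→e (3), f→City (6); capacity 3 + 6 + 3 + 6 = 18.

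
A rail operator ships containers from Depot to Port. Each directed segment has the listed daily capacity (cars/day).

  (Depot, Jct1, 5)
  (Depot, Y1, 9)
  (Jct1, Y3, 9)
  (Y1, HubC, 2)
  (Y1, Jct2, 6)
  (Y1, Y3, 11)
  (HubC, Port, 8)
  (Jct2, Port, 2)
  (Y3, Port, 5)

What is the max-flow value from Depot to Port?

Augment Depot→Jct1→Y3→Port: bottleneck 5, flow now 5.
Augment Depot→Y1→HubC→Port: bottleneck 2, flow now 7.
Augment Depot→Y1→Jct2→Port: bottleneck 2, flow now 9.
No augmenting path remains; maximum flow = 9.
In the residual graph, reachable from Depot: {Depot, Jct1, Y1, Jct2, Y3}.
Min-cut edges: Y1→HubC (2), Jct2→Port (2), Y3→Port (5); capacity 2 + 2 + 5 = 9.
This cut is saturated, so no flow can exceed 9.

9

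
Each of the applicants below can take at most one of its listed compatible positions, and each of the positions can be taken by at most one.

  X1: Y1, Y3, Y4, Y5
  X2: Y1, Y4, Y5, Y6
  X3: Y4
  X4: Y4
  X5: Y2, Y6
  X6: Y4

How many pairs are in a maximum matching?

4

Unit-capacity flow: source→left, listed edges, right→sink; max matching = max flow.
Augmenting path X1→Y1 (+1); matched 1.
Augmenting path X2→Y4 (+1); matched 2.
Augmenting path X5→Y2 (+1); matched 3.
Augmenting path X3→Y4→X2→Y5 (+1); matched 4.
No augmenting path remains; maximum matching = 4.
König certificate: {X1, X2, X5, Y4} is a vertex cover of size 4 (every listed pair touches it), so no matching can be larger.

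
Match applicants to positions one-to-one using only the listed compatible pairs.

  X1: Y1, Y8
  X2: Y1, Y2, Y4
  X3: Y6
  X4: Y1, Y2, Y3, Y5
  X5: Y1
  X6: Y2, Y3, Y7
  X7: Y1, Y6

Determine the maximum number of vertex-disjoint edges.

6

Unit-capacity flow: source→left, listed edges, right→sink; max matching = max flow.
Augmenting path X1→Y1 (+1); matched 1.
Augmenting path X2→Y2 (+1); matched 2.
Augmenting path X3→Y6 (+1); matched 3.
Augmenting path X4→Y3 (+1); matched 4.
Augmenting path X6→Y7 (+1); matched 5.
Augmenting path X5→Y1→X1→Y8 (+1); matched 6.
No augmenting path remains; maximum matching = 6.
König certificate: {X1, X2, X4, X6, Y1, Y6} is a vertex cover of size 6 (every listed pair touches it), so no matching can be larger.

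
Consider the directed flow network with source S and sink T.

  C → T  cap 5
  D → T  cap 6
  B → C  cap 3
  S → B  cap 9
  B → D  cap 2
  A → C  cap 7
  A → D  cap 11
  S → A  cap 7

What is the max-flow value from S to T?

Augment S→A→C→T: bottleneck 5, flow now 5.
Augment S→A→D→T: bottleneck 2, flow now 7.
Augment S→B→D→T: bottleneck 2, flow now 9.
Augment S→B→C→A→D→T: bottleneck 2, flow now 11. (uses reverse residual edge)
No augmenting path remains; maximum flow = 11.
In the residual graph, reachable from S: {S, A, B, C, D}.
Min-cut edges: C→T (5), D→T (6); capacity 5 + 6 = 11.
This cut is saturated, so no flow can exceed 11.

11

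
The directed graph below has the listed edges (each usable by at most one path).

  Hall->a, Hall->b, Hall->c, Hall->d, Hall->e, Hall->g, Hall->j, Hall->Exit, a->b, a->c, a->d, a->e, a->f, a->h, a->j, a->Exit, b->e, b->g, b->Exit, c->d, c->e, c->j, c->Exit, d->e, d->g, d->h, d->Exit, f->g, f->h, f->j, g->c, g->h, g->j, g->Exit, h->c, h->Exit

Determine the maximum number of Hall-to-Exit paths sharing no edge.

6

Assign every edge capacity 1; by Menger, the answer equals the max flow.
Path Hall→Exit (+1); total 1.
Path Hall→a→Exit (+1); total 2.
Path Hall→b→Exit (+1); total 3.
Path Hall→c→Exit (+1); total 4.
Path Hall→d→Exit (+1); total 5.
Path Hall→g→Exit (+1); total 6.
No residual Hall→Exit path; max flow = 6.
Certifying cut of size 6: {Hall→Exit, Hall→a, Hall→b, Hall→c, Hall→d, Hall→g}.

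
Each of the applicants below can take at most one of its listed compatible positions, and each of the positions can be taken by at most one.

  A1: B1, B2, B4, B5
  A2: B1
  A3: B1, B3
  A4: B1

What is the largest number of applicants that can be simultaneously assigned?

3

Unit-capacity flow: source→left, listed edges, right→sink; max matching = max flow.
Augmenting path A1→B1 (+1); matched 1.
Augmenting path A3→B3 (+1); matched 2.
Augmenting path A2→B1→A1→B2 (+1); matched 3.
No augmenting path remains; maximum matching = 3.
König certificate: {A1, A3, B1} is a vertex cover of size 3 (every listed pair touches it), so no matching can be larger.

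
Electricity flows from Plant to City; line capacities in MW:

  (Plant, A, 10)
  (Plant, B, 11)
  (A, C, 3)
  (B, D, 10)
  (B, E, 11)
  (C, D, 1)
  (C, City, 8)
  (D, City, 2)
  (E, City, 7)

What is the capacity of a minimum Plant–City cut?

12

Augment Plant→A→C→City: bottleneck 3, flow now 3.
Augment Plant→B→D→City: bottleneck 2, flow now 5.
Augment Plant→B→E→City: bottleneck 7, flow now 12.
No augmenting path remains; maximum flow = 12.
By max-flow min-cut, the minimum cut capacity equals the max flow.
In the residual graph, reachable from Plant: {Plant, A, B, D, E}.
Min-cut edges: A→C (3), D→City (2), E→City (7); capacity 3 + 2 + 7 = 12.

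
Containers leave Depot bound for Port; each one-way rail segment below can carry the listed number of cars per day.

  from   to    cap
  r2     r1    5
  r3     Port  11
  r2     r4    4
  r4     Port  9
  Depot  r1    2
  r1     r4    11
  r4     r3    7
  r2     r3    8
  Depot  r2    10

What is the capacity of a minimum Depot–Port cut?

12

Augment Depot→r1→r4→Port: bottleneck 2, flow now 2.
Augment Depot→r2→r3→Port: bottleneck 8, flow now 10.
Augment Depot→r2→r4→Port: bottleneck 2, flow now 12.
No augmenting path remains; maximum flow = 12.
By max-flow min-cut, the minimum cut capacity equals the max flow.
In the residual graph, reachable from Depot: {Depot}.
Min-cut edges: Depot→r1 (2), Depot→r2 (10); capacity 2 + 10 = 12.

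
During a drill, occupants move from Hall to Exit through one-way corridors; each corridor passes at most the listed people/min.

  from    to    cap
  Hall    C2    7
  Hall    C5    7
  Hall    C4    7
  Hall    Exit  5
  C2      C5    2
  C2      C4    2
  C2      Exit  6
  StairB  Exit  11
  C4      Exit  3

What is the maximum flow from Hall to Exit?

Augment Hall→Exit: bottleneck 5, flow now 5.
Augment Hall→C2→Exit: bottleneck 6, flow now 11.
Augment Hall→C4→Exit: bottleneck 3, flow now 14.
No augmenting path remains; maximum flow = 14.
In the residual graph, reachable from Hall: {Hall, C2, C5, C4}.
Min-cut edges: Hall→Exit (5), C2→Exit (6), C4→Exit (3); capacity 5 + 6 + 3 = 14.
This cut is saturated, so no flow can exceed 14.

14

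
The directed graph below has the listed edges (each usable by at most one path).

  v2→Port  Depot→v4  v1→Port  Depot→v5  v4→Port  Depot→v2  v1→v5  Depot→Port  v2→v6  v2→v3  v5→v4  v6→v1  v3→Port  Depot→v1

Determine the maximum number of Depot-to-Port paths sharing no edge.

Assign every edge capacity 1; by Menger, the answer equals the max flow.
Path Depot→Port (+1); total 1.
Path Depot→v1→Port (+1); total 2.
Path Depot→v2→Port (+1); total 3.
Path Depot→v4→Port (+1); total 4.
No residual Depot→Port path; max flow = 4.
Certifying cut of size 4: {Depot→Port, Depot→v1, Depot→v2, v4→Port}.

4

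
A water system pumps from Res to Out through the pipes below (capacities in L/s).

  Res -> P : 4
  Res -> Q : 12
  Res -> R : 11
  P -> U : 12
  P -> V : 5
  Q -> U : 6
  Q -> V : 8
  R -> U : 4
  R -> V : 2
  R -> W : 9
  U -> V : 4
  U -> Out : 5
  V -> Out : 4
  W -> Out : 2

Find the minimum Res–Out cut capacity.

11

Augment Res→P→U→Out: bottleneck 4, flow now 4.
Augment Res→Q→U→Out: bottleneck 1, flow now 5.
Augment Res→Q→V→Out: bottleneck 4, flow now 9.
Augment Res→R→W→Out: bottleneck 2, flow now 11.
No augmenting path remains; maximum flow = 11.
By max-flow min-cut, the minimum cut capacity equals the max flow.
In the residual graph, reachable from Res: {Res, P, Q, R, U, V, W}.
Min-cut edges: U→Out (5), V→Out (4), W→Out (2); capacity 5 + 4 + 2 = 11.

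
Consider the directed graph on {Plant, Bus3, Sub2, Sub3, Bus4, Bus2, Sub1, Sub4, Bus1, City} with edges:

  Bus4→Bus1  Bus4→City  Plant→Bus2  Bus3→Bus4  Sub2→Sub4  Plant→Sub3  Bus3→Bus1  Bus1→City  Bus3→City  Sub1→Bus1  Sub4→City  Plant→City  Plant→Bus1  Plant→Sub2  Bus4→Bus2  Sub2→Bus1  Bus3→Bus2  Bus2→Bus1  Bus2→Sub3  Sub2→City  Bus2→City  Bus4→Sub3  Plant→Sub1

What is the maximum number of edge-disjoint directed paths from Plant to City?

4

Assign every edge capacity 1; by Menger, the answer equals the max flow.
Path Plant→City (+1); total 1.
Path Plant→Sub2→City (+1); total 2.
Path Plant→Bus2→City (+1); total 3.
Path Plant→Bus1→City (+1); total 4.
No residual Plant→City path; max flow = 4.
Certifying cut of size 4: {Bus1→City, Plant→Bus2, Plant→City, Plant→Sub2}.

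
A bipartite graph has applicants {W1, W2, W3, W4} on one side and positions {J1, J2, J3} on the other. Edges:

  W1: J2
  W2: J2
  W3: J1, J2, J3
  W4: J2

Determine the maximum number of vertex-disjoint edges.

Unit-capacity flow: source→left, listed edges, right→sink; max matching = max flow.
Augmenting path W1→J2 (+1); matched 1.
Augmenting path W3→J1 (+1); matched 2.
No augmenting path remains; maximum matching = 2.
König certificate: {W3, J2} is a vertex cover of size 2 (every listed pair touches it), so no matching can be larger.

2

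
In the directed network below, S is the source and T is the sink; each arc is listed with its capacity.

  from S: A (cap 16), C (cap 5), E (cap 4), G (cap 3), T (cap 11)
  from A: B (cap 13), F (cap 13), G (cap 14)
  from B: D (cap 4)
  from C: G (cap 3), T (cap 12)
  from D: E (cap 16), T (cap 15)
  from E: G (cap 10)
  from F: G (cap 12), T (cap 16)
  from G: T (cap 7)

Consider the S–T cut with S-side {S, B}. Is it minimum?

No — its capacity is 43, but the minimum cut has capacity 39.

Given cut capacity: 16 + 5 + 4 + 3 + 11 + 4 = 43.
Augment S→T: bottleneck 11, flow now 11.
Augment S→C→T: bottleneck 5, flow now 16.
Augment S→G→T: bottleneck 3, flow now 19.
Augment S→A→F→T: bottleneck 13, flow now 32.
Augment S→A→G→T: bottleneck 3, flow now 35.
Augment S→E→G→T: bottleneck 1, flow now 36.
Augment S→E→G→A→B→D→T: bottleneck 3, flow now 39. (uses reverse residual edge)
No augmenting path remains; maximum flow = 39.
In the residual graph, reachable from S: {S}.
Min-cut edges: S→A (16), S→C (5), S→E (4), S→G (3), S→T (11); capacity 16 + 5 + 4 + 3 + 11 = 39.
Cut capacity 43 exceeds the max flow 39, so it is not minimum.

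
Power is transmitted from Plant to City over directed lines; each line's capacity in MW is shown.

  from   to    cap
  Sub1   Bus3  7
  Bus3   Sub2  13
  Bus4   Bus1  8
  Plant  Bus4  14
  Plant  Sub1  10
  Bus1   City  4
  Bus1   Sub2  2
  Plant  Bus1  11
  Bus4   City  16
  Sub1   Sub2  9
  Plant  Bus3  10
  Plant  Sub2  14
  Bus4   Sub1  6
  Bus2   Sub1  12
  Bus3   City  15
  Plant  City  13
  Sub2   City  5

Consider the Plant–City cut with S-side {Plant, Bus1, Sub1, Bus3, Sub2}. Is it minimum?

Yes — it is a minimum cut (capacity 51).

Given cut capacity: 14 + 13 + 4 + 15 + 5 = 51.
Augment Plant→City: bottleneck 13, flow now 13.
Augment Plant→Bus4→City: bottleneck 14, flow now 27.
Augment Plant→Bus1→City: bottleneck 4, flow now 31.
Augment Plant→Bus3→City: bottleneck 10, flow now 41.
Augment Plant→Sub2→City: bottleneck 5, flow now 46.
Augment Plant→Sub1→Bus3→City: bottleneck 5, flow now 51.
No augmenting path remains; maximum flow = 51.
Cut capacity 51 equals the max flow, so it is a minimum cut.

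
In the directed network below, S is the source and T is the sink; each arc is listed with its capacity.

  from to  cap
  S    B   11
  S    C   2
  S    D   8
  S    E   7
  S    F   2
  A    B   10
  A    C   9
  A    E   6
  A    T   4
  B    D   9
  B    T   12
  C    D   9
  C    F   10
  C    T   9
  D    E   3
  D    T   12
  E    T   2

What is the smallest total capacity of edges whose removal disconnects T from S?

23

Augment S→B→T: bottleneck 11, flow now 11.
Augment S→C→T: bottleneck 2, flow now 13.
Augment S→D→T: bottleneck 8, flow now 21.
Augment S→E→T: bottleneck 2, flow now 23.
No augmenting path remains; maximum flow = 23.
By max-flow min-cut, the minimum cut capacity equals the max flow.
In the residual graph, reachable from S: {S, E, F}.
Min-cut edges: S→B (11), S→C (2), S→D (8), E→T (2); capacity 11 + 2 + 8 + 2 = 23.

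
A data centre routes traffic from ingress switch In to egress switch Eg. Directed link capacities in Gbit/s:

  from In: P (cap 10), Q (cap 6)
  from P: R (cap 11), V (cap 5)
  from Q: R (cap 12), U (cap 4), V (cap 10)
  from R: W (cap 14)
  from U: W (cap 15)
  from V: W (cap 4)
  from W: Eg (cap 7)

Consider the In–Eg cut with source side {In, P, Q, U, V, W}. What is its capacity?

30

Edges leaving {In, P, Q, U, V, W}: P→R (11), Q→R (12), W→Eg (7).
Cut capacity = 11 + 12 + 7 = 30.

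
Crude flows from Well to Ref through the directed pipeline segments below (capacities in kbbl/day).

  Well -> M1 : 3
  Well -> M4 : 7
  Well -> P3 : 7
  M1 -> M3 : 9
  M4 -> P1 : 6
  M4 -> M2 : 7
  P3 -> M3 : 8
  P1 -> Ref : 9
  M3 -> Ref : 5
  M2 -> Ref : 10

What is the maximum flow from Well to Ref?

12

Augment Well→M1→M3→Ref: bottleneck 3, flow now 3.
Augment Well→M4→P1→Ref: bottleneck 6, flow now 9.
Augment Well→M4→M2→Ref: bottleneck 1, flow now 10.
Augment Well→P3→M3→Ref: bottleneck 2, flow now 12.
No augmenting path remains; maximum flow = 12.
In the residual graph, reachable from Well: {Well, M1, P3, M3}.
Min-cut edges: Well→M4 (7), M3→Ref (5); capacity 7 + 5 = 12.
This cut is saturated, so no flow can exceed 12.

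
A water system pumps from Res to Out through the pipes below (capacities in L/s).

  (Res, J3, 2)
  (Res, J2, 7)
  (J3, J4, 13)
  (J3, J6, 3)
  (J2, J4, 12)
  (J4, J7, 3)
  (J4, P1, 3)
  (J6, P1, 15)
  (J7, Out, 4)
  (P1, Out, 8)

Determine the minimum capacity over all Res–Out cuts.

8

Augment Res→J3→J4→J7→Out: bottleneck 2, flow now 2.
Augment Res→J2→J4→J7→Out: bottleneck 1, flow now 3.
Augment Res→J2→J4→P1→Out: bottleneck 3, flow now 6.
Augment Res→J2→J4→J3→J6→P1→Out: bottleneck 2, flow now 8. (uses reverse residual edge)
No augmenting path remains; maximum flow = 8.
By max-flow min-cut, the minimum cut capacity equals the max flow.
In the residual graph, reachable from Res: {Res, J2, J4}.
Min-cut edges: Res→J3 (2), J4→J7 (3), J4→P1 (3); capacity 2 + 3 + 3 = 8.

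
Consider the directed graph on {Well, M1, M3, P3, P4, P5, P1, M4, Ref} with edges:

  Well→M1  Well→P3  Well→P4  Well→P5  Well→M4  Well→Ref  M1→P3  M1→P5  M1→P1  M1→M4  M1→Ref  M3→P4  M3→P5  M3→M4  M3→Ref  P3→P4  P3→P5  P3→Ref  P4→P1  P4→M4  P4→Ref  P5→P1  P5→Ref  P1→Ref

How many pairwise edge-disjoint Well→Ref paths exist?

Assign every edge capacity 1; by Menger, the answer equals the max flow.
Path Well→Ref (+1); total 1.
Path Well→M1→Ref (+1); total 2.
Path Well→P3→Ref (+1); total 3.
Path Well→P4→Ref (+1); total 4.
Path Well→P5→Ref (+1); total 5.
No residual Well→Ref path; max flow = 5.
Certifying cut of size 5: {Well→M1, Well→P3, Well→P4, Well→P5, Well→Ref}.

5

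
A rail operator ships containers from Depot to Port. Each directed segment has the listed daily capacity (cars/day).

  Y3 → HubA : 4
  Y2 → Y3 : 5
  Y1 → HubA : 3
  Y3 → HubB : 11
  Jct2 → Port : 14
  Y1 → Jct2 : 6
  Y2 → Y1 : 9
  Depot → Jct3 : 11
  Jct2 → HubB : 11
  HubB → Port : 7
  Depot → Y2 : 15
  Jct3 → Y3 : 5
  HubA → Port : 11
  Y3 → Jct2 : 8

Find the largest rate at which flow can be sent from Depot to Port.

19

Augment Depot→Y2→Y3→HubA→Port: bottleneck 4, flow now 4.
Augment Depot→Y2→Y3→Jct2→Port: bottleneck 1, flow now 5.
Augment Depot→Y2→Y1→HubA→Port: bottleneck 3, flow now 8.
Augment Depot→Y2→Y1→Jct2→Port: bottleneck 6, flow now 14.
Augment Depot→Jct3→Y3→Jct2→Port: bottleneck 5, flow now 19.
No augmenting path remains; maximum flow = 19.
In the residual graph, reachable from Depot: {Depot, Y2, Jct3}.
Min-cut edges: Y2→Y3 (5), Y2→Y1 (9), Jct3→Y3 (5); capacity 5 + 9 + 5 = 19.
This cut is saturated, so no flow can exceed 19.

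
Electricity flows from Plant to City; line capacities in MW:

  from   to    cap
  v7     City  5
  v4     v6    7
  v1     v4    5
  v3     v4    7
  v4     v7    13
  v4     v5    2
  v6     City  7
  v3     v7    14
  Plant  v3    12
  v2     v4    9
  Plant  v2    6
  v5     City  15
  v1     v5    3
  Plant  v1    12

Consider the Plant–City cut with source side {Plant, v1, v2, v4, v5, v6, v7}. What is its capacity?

Edges leaving {Plant, v1, v2, v4, v5, v6, v7}: Plant→v3 (12), v5→City (15), v6→City (7), v7→City (5).
Cut capacity = 12 + 15 + 7 + 5 = 39.

39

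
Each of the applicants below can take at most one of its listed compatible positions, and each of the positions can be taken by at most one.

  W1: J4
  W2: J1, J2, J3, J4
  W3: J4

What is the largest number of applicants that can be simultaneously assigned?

2

Unit-capacity flow: source→left, listed edges, right→sink; max matching = max flow.
Augmenting path W1→J4 (+1); matched 1.
Augmenting path W2→J1 (+1); matched 2.
No augmenting path remains; maximum matching = 2.
König certificate: {W2, J4} is a vertex cover of size 2 (every listed pair touches it), so no matching can be larger.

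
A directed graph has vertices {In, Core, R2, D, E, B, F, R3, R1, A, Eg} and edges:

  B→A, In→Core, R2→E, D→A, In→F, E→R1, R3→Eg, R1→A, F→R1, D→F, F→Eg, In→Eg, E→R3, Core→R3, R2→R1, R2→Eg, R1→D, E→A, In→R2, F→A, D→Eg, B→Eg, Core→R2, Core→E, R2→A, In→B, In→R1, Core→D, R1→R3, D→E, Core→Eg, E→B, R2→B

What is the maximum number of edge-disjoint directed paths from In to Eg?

6

Assign every edge capacity 1; by Menger, the answer equals the max flow.
Path In→Eg (+1); total 1.
Path In→Core→Eg (+1); total 2.
Path In→R2→Eg (+1); total 3.
Path In→B→Eg (+1); total 4.
Path In→F→Eg (+1); total 5.
Path In→R1→D→Eg (+1); total 6.
No residual In→Eg path; max flow = 6.
Certifying cut of size 6: {In→B, In→Core, In→Eg, In→F, In→R1, In→R2}.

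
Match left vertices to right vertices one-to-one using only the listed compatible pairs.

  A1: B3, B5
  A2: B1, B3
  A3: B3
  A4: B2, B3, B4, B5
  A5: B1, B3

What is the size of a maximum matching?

4

Unit-capacity flow: source→left, listed edges, right→sink; max matching = max flow.
Augmenting path A1→B3 (+1); matched 1.
Augmenting path A2→B1 (+1); matched 2.
Augmenting path A4→B2 (+1); matched 3.
Augmenting path A3→B3→A1→B5 (+1); matched 4.
No augmenting path remains; maximum matching = 4.
König certificate: {A1, A4, B1, B3} is a vertex cover of size 4 (every listed pair touches it), so no matching can be larger.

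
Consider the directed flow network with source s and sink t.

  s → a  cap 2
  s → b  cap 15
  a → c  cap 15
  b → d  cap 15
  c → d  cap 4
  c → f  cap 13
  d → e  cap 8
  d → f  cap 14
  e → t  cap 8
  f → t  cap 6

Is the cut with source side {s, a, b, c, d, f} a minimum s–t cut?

Given cut capacity: 8 + 6 = 14.
Augment s→a→c→f→t: bottleneck 2, flow now 2.
Augment s→b→d→e→t: bottleneck 8, flow now 10.
Augment s→b→d→f→t: bottleneck 4, flow now 14.
No augmenting path remains; maximum flow = 14.
Cut capacity 14 equals the max flow, so it is a minimum cut.

Yes — it is a minimum cut (capacity 14).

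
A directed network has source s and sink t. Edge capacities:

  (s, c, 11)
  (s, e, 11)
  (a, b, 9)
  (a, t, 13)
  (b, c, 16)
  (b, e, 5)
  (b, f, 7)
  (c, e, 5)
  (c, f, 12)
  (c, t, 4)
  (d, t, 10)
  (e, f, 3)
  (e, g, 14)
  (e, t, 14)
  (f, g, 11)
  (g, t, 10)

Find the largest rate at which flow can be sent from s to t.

Augment s→c→t: bottleneck 4, flow now 4.
Augment s→e→t: bottleneck 11, flow now 15.
Augment s→c→e→t: bottleneck 3, flow now 18.
Augment s→c→e→g→t: bottleneck 2, flow now 20.
Augment s→c→f→g→t: bottleneck 2, flow now 22.
No augmenting path remains; maximum flow = 22.
In the residual graph, reachable from s: {s}.
Min-cut edges: s→c (11), s→e (11); capacity 11 + 11 = 22.
This cut is saturated, so no flow can exceed 22.

22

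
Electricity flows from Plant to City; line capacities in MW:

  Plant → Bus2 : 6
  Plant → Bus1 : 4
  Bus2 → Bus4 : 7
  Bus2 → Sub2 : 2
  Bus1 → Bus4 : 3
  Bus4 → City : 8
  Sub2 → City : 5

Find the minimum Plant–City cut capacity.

Augment Plant→Bus2→Bus4→City: bottleneck 6, flow now 6.
Augment Plant→Bus1→Bus4→City: bottleneck 2, flow now 8.
Augment Plant→Bus1→Bus4→Bus2→Sub2→City: bottleneck 1, flow now 9. (uses reverse residual edge)
No augmenting path remains; maximum flow = 9.
By max-flow min-cut, the minimum cut capacity equals the max flow.
In the residual graph, reachable from Plant: {Plant, Bus1}.
Min-cut edges: Plant→Bus2 (6), Bus1→Bus4 (3); capacity 6 + 3 = 9.

9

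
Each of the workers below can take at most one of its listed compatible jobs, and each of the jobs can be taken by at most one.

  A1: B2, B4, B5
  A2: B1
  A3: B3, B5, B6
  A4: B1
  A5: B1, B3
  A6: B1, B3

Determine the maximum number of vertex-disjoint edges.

4

Unit-capacity flow: source→left, listed edges, right→sink; max matching = max flow.
Augmenting path A1→B2 (+1); matched 1.
Augmenting path A2→B1 (+1); matched 2.
Augmenting path A3→B3 (+1); matched 3.
Augmenting path A5→B3→A3→B5 (+1); matched 4.
No augmenting path remains; maximum matching = 4.
König certificate: {A1, A3, B1, B3} is a vertex cover of size 4 (every listed pair touches it), so no matching can be larger.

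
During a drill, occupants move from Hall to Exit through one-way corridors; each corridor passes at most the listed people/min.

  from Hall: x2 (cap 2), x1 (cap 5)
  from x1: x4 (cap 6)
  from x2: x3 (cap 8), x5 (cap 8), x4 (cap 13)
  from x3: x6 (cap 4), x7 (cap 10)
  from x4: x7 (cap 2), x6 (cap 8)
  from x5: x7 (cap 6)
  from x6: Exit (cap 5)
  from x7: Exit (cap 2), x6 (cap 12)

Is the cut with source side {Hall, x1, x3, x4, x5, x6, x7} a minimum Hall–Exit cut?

Given cut capacity: 2 + 5 + 2 = 9.
Augment Hall→x1→x4→x6→Exit: bottleneck 5, flow now 5.
Augment Hall→x2→x3→x7→Exit: bottleneck 2, flow now 7.
No augmenting path remains; maximum flow = 7.
In the residual graph, reachable from Hall: {Hall}.
Min-cut edges: Hall→x1 (5), Hall→x2 (2); capacity 5 + 2 = 7.
Cut capacity 9 exceeds the max flow 7, so it is not minimum.

No — its capacity is 9, but the minimum cut has capacity 7.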